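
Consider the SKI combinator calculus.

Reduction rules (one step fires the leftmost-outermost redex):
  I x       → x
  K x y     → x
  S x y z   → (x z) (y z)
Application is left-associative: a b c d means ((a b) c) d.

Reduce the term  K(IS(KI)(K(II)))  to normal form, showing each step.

Answer: normal form = K(S(KI)(KI))  (in 2 steps)

Working:
  start: K(IS(KI)(K(II)))
  [1] K(S(KI)(K(II)))
  [2] K(S(KI)(KI))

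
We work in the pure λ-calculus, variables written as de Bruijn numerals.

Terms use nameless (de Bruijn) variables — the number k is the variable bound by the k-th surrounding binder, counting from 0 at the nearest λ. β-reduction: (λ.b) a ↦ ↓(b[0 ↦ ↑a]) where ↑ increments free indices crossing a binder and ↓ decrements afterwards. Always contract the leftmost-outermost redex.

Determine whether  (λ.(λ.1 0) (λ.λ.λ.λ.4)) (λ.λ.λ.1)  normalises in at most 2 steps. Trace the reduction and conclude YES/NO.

  start: (λ.(λ.1 0) (λ.λ.λ.λ.4)) (λ.λ.λ.1)
  step 1: (λ.(λ.λ.λ.1) 0) (λ.λ.λ.λ.λ.λ.λ.1)
  step 2: (λ.λ.λ.1) (λ.λ.λ.λ.λ.λ.λ.1)

Answer: NO — after 2 steps the term is (λ.λ.λ.1) (λ.λ.λ.λ.λ.λ.λ.1), not yet normal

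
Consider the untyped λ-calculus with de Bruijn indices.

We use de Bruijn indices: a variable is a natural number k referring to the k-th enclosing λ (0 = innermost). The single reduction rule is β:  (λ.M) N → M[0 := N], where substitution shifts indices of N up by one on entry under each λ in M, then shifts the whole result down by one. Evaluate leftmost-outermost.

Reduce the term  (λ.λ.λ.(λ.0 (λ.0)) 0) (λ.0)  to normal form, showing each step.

  start: (λ.λ.λ.(λ.0 (λ.0)) 0) (λ.0)
  step 1: λ.λ.(λ.0 (λ.0)) 0
  step 2: λ.λ.0 (λ.0)

Answer: normal form = λ.λ.0 (λ.0)  (in 2 steps)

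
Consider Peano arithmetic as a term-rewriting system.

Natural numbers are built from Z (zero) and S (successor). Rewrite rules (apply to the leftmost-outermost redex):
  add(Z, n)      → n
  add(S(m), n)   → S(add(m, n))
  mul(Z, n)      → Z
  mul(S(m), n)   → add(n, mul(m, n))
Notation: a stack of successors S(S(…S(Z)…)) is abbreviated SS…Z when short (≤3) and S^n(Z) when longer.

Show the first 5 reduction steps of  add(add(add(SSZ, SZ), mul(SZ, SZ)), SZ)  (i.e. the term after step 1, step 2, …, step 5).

Answer: after 5 steps: S(add(S(add(add(Z, SZ), mul(SZ, SZ))), SZ))

Working:
  start: add(add(add(SSZ, SZ), mul(SZ, SZ)), SZ)
  step 1: add(add(S(add(SZ, SZ)), mul(SZ, SZ)), SZ)
  step 2: add(S(add(add(SZ, SZ), mul(SZ, SZ))), SZ)
  step 3: S(add(add(add(SZ, SZ), mul(SZ, SZ)), SZ))
  step 4: S(add(add(S(add(Z, SZ)), mul(SZ, SZ)), SZ))
  step 5: S(add(S(add(add(Z, SZ), mul(SZ, SZ))), SZ))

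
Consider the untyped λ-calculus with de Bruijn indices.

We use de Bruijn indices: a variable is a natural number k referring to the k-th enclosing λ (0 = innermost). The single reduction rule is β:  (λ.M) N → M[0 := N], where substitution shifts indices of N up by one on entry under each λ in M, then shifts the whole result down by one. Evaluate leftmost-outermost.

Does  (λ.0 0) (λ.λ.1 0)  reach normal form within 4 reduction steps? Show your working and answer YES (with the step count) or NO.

Answer: YES — reaches normal form λ.λ.1 0 in 3 ≤ 4 steps

Reduction:
  start: (λ.0 0) (λ.λ.1 0)
  step 1: (λ.λ.1 0) (λ.λ.1 0)
  step 2: λ.(λ.λ.1 0) 0
  step 3: λ.λ.1 0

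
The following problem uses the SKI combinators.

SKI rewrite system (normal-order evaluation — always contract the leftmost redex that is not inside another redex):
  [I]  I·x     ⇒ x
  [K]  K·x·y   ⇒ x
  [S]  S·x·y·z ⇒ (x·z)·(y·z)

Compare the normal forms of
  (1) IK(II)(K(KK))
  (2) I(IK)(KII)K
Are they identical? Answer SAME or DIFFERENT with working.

Term A:
  start: IK(II)(K(KK))
  [1] K(II)(K(KK))
  [2] II
  [3] I

Term B:
  start: I(IK)(KII)K
  [1] IK(KII)K
  [2] K(KII)K
  [3] KII
  [4] I

Answer: SAME — A ⇓ I, B ⇓ I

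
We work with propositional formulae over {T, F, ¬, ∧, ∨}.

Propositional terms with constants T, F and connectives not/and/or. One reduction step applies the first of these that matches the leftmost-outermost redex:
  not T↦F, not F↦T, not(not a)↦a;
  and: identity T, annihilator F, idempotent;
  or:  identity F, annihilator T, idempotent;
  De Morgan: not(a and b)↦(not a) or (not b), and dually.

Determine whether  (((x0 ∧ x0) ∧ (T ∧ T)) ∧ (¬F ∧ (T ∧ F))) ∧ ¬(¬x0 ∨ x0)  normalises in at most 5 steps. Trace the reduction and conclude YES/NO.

Answer: NO — after 5 steps the term is (x0 ∧ (T ∧ F)) ∧ ¬(¬x0 ∨ x0), not yet normal

Derivation:
  start: (((x0 ∧ x0) ∧ (T ∧ T)) ∧ (¬F ∧ (T ∧ F))) ∧ ¬(¬x0 ∨ x0)
  →1  ((x0 ∧ (T ∧ T)) ∧ (¬F ∧ (T ∧ F))) ∧ ¬(¬x0 ∨ x0)
  →2  ((x0 ∧ T) ∧ (¬F ∧ (T ∧ F))) ∧ ¬(¬x0 ∨ x0)
  →3  (x0 ∧ (¬F ∧ (T ∧ F))) ∧ ¬(¬x0 ∨ x0)
  →4  (x0 ∧ (T ∧ (T ∧ F))) ∧ ¬(¬x0 ∨ x0)
  →5  (x0 ∧ (T ∧ F)) ∧ ¬(¬x0 ∨ x0)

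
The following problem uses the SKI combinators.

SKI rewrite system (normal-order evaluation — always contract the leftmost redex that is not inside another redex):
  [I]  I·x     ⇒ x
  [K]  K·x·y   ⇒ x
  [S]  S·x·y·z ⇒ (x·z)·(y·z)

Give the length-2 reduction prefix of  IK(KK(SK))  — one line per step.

Answer: after 2 steps: KK

Working:
  start: IK(KK(SK))
  step 1: K(KK(SK))
  step 2: KK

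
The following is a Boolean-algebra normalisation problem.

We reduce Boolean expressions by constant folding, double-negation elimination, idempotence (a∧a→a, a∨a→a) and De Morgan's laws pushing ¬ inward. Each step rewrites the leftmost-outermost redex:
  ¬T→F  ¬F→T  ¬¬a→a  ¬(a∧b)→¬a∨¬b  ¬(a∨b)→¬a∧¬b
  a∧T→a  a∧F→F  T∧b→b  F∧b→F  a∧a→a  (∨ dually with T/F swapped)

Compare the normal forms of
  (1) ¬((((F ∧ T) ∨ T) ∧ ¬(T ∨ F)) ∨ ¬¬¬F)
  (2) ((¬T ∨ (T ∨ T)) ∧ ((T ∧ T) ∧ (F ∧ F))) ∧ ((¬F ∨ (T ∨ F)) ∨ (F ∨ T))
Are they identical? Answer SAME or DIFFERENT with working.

Answer: SAME — A ⇓ F, B ⇓ F

Working:
Term A:
  start: ¬((((F ∧ T) ∨ T) ∧ ¬(T ∨ F)) ∨ ¬¬¬F)
  [1] ¬(((F ∧ T) ∨ T) ∧ ¬(T ∨ F)) ∧ ¬¬¬¬F
  [2] (¬((F ∧ T) ∨ T) ∨ ¬¬(T ∨ F)) ∧ ¬¬¬¬F
  [3] ((¬(F ∧ T) ∧ ¬T) ∨ ¬¬(T ∨ F)) ∧ ¬¬¬¬F
  [4] (((¬F ∨ ¬T) ∧ ¬T) ∨ ¬¬(T ∨ F)) ∧ ¬¬¬¬F
  [5] (((T ∨ ¬T) ∧ ¬T) ∨ ¬¬(T ∨ F)) ∧ ¬¬¬¬F
  [6] ((T ∧ ¬T) ∨ ¬¬(T ∨ F)) ∧ ¬¬¬¬F
  [7] (¬T ∨ ¬¬(T ∨ F)) ∧ ¬¬¬¬F
  [8] (F ∨ ¬¬(T ∨ F)) ∧ ¬¬¬¬F
  [9] ¬¬(T ∨ F) ∧ ¬¬¬¬F
  [10] (T ∨ F) ∧ ¬¬¬¬F
  [11] T ∧ ¬¬¬¬F
  [12] ¬¬¬¬F
  [13] ¬¬F
  [14] F

Term B:
  start: ((¬T ∨ (T ∨ T)) ∧ ((T ∧ T) ∧ (F ∧ F))) ∧ ((¬F ∨ (T ∨ F)) ∨ (F ∨ T))
  [1] ((F ∨ (T ∨ T)) ∧ ((T ∧ T) ∧ (F ∧ F))) ∧ ((¬F ∨ (T ∨ F)) ∨ (F ∨ T))
  [2] ((T ∨ T) ∧ ((T ∧ T) ∧ (F ∧ F))) ∧ ((¬F ∨ (T ∨ F)) ∨ (F ∨ T))
  [3] (T ∧ ((T ∧ T) ∧ (F ∧ F))) ∧ ((¬F ∨ (T ∨ F)) ∨ (F ∨ T))
  [4] ((T ∧ T) ∧ (F ∧ F)) ∧ ((¬F ∨ (T ∨ F)) ∨ (F ∨ T))
  [5] (T ∧ (F ∧ F)) ∧ ((¬F ∨ (T ∨ F)) ∨ (F ∨ T))
  [6] (F ∧ F) ∧ ((¬F ∨ (T ∨ F)) ∨ (F ∨ T))
  [7] F ∧ ((¬F ∨ (T ∨ F)) ∨ (F ∨ T))
  [8] F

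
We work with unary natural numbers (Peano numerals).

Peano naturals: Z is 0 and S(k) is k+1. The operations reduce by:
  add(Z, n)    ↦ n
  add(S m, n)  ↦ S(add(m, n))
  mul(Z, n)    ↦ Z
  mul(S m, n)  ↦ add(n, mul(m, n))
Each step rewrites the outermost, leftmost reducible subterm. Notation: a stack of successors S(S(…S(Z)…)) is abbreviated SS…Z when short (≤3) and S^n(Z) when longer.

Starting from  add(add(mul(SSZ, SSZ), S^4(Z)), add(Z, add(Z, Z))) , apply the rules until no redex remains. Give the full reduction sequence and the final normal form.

  start: add(add(mul(SSZ, SSZ), S^4(Z)), add(Z, add(Z, Z)))
  →1  add(add(add(SSZ, mul(SZ, SSZ)), S^4(Z)), add(Z, add(Z, Z)))
  →2  add(add(S(add(SZ, mul(SZ, SSZ))), S^4(Z)), add(Z, add(Z, Z)))
  →3  add(S(add(add(SZ, mul(SZ, SSZ)), S^4(Z))), add(Z, add(Z, Z)))
  →4  S(add(add(add(SZ, mul(SZ, SSZ)), S^4(Z)), add(Z, add(Z, Z))))
  →5  S(add(add(S(add(Z, mul(SZ, SSZ))), S^4(Z)), add(Z, add(Z, Z))))
  →6  S(add(S(add(add(Z, mul(SZ, SSZ)), S^4(Z))), add(Z, add(Z, Z))))
  →7  S(S(add(add(add(Z, mul(SZ, SSZ)), S^4(Z)), add(Z, add(Z, Z)))))
  →8  S(S(add(add(mul(SZ, SSZ), S^4(Z)), add(Z, add(Z, Z)))))
  →9  S(S(add(add(add(SSZ, mul(Z, SSZ)), S^4(Z)), add(Z, add(Z, Z)))))
  →10  S(S(add(add(S(add(SZ, mul(Z, SSZ))), S^4(Z)), add(Z, add(Z, Z)))))
  →11  S(S(add(S(add(add(SZ, mul(Z, SSZ)), S^4(Z))), add(Z, add(Z, Z)))))
  →12  S(S(S(add(add(add(SZ, mul(Z, SSZ)), S^4(Z)), add(Z, add(Z, Z))))))
  →13  S(S(S(add(add(S(add(Z, mul(Z, SSZ))), S^4(Z)), add(Z, add(Z, Z))))))
  →14  S(S(S(add(S(add(add(Z, mul(Z, SSZ)), S^4(Z))), add(Z, add(Z, Z))))))
  →15  S(S(S(S(add(add(add(Z, mul(Z, SSZ)), S^4(Z)), add(Z, add(Z, Z)))))))
  →16  S(S(S(S(add(add(mul(Z, SSZ), S^4(Z)), add(Z, add(Z, Z)))))))
  →17  S(S(S(S(add(add(Z, S^4(Z)), add(Z, add(Z, Z)))))))
  →18  S(S(S(S(add(S^4(Z), add(Z, add(Z, Z)))))))
  →19  S(S(S(S(S(add(SSSZ, add(Z, add(Z, Z))))))))
  →20  S(S(S(S(S(S(add(SSZ, add(Z, add(Z, Z)))))))))
  →21  S(S(S(S(S(S(S(add(SZ, add(Z, add(Z, Z))))))))))
  →22  S(S(S(S(S(S(S(S(add(Z, add(Z, add(Z, Z)))))))))))
  →23  S(S(S(S(S(S(S(S(add(Z, add(Z, Z))))))))))
  →24  S(S(S(S(S(S(S(S(add(Z, Z)))))))))
  →25  S^8(Z)

Answer: normal form = S^8(Z)  (in 25 steps)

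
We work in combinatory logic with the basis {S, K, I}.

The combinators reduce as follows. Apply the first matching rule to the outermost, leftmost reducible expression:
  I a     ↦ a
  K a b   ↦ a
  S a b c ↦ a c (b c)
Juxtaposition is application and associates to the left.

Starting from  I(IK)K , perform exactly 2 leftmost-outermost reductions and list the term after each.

  start: I(IK)K
  →1  IKK
  →2  KK

Answer: after 2 steps: KK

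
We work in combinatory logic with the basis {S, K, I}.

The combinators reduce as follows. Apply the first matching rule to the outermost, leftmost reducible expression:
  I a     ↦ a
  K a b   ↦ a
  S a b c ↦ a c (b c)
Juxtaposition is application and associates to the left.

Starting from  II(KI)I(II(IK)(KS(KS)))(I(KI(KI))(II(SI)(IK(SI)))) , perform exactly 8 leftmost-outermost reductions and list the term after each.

  start: II(KI)I(II(IK)(KS(KS)))(I(KI(KI))(II(SI)(IK(SI))))
  [1] I(KI)I(II(IK)(KS(KS)))(I(KI(KI))(II(SI)(IK(SI))))
  [2] KII(II(IK)(KS(KS)))(I(KI(KI))(II(SI)(IK(SI))))
  [3] I(II(IK)(KS(KS)))(I(KI(KI))(II(SI)(IK(SI))))
  [4] II(IK)(KS(KS))(I(KI(KI))(II(SI)(IK(SI))))
  [5] I(IK)(KS(KS))(I(KI(KI))(II(SI)(IK(SI))))
  [6] IK(KS(KS))(I(KI(KI))(II(SI)(IK(SI))))
  [7] K(KS(KS))(I(KI(KI))(II(SI)(IK(SI))))
  [8] KS(KS)

Answer: after 8 steps: KS(KS)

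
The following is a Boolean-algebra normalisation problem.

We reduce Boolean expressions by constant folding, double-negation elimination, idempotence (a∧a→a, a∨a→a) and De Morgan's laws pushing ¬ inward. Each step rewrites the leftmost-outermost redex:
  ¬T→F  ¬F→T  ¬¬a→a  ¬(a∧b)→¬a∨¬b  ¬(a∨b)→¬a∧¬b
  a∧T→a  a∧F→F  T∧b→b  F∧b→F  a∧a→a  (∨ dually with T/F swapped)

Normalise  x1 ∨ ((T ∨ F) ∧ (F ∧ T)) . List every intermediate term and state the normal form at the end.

  start: x1 ∨ ((T ∨ F) ∧ (F ∧ T))
  step 1: x1 ∨ (T ∧ (F ∧ T))
  step 2: x1 ∨ (F ∧ T)
  step 3: x1 ∨ F
  step 4: x1

Answer: normal form = x1  (in 4 steps)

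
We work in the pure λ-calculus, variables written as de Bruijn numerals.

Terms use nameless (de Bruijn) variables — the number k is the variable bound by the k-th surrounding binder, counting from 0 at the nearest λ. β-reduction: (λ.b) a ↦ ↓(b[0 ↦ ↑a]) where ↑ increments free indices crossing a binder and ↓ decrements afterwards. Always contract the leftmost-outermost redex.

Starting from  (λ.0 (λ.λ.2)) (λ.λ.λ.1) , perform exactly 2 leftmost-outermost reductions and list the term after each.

  start: (λ.0 (λ.λ.2)) (λ.λ.λ.1)
  [1] (λ.λ.λ.1) (λ.λ.λ.λ.λ.1)
  [2] λ.λ.1

Answer: after 2 steps: λ.λ.1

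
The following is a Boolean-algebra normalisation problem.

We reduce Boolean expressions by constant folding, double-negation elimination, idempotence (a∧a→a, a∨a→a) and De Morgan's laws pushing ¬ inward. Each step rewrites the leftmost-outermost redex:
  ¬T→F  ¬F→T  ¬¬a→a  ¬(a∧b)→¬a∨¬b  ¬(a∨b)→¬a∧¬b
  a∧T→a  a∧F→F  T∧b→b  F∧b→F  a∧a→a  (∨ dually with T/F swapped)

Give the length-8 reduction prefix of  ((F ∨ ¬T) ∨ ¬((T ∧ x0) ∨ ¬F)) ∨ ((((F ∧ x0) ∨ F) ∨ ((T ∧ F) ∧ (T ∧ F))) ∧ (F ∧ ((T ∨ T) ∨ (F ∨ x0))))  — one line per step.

  start: ((F ∨ ¬T) ∨ ¬((T ∧ x0) ∨ ¬F)) ∨ ((((F ∧ x0) ∨ F) ∨ ((T ∧ F) ∧ (T ∧ F))) ∧ (F ∧ ((T ∨ T) ∨ (F ∨ x0))))
  [1] (¬T ∨ ¬((T ∧ x0) ∨ ¬F)) ∨ ((((F ∧ x0) ∨ F) ∨ ((T ∧ F) ∧ (T ∧ F))) ∧ (F ∧ ((T ∨ T) ∨ (F ∨ x0))))
  [2] (F ∨ ¬((T ∧ x0) ∨ ¬F)) ∨ ((((F ∧ x0) ∨ F) ∨ ((T ∧ F) ∧ (T ∧ F))) ∧ (F ∧ ((T ∨ T) ∨ (F ∨ x0))))
  [3] ¬((T ∧ x0) ∨ ¬F) ∨ ((((F ∧ x0) ∨ F) ∨ ((T ∧ F) ∧ (T ∧ F))) ∧ (F ∧ ((T ∨ T) ∨ (F ∨ x0))))
  [4] (¬(T ∧ x0) ∧ ¬¬F) ∨ ((((F ∧ x0) ∨ F) ∨ ((T ∧ F) ∧ (T ∧ F))) ∧ (F ∧ ((T ∨ T) ∨ (F ∨ x0))))
  [5] ((¬T ∨ ¬x0) ∧ ¬¬F) ∨ ((((F ∧ x0) ∨ F) ∨ ((T ∧ F) ∧ (T ∧ F))) ∧ (F ∧ ((T ∨ T) ∨ (F ∨ x0))))
  [6] ((F ∨ ¬x0) ∧ ¬¬F) ∨ ((((F ∧ x0) ∨ F) ∨ ((T ∧ F) ∧ (T ∧ F))) ∧ (F ∧ ((T ∨ T) ∨ (F ∨ x0))))
  [7] (¬x0 ∧ ¬¬F) ∨ ((((F ∧ x0) ∨ F) ∨ ((T ∧ F) ∧ (T ∧ F))) ∧ (F ∧ ((T ∨ T) ∨ (F ∨ x0))))
  [8] (¬x0 ∧ F) ∨ ((((F ∧ x0) ∨ F) ∨ ((T ∧ F) ∧ (T ∧ F))) ∧ (F ∧ ((T ∨ T) ∨ (F ∨ x0))))

Answer: after 8 steps: (¬x0 ∧ F) ∨ ((((F ∧ x0) ∨ F) ∨ ((T ∧ F) ∧ (T ∧ F))) ∧ (F ∧ ((T ∨ T) ∨ (F ∨ x0))))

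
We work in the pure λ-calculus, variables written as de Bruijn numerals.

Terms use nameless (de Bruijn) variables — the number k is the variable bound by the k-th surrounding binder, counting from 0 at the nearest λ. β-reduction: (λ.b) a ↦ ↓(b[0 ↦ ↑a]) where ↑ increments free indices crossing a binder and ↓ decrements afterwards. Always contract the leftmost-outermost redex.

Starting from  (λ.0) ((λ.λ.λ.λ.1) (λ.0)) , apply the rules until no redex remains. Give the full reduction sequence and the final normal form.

  start: (λ.0) ((λ.λ.λ.λ.1) (λ.0))
  →1  (λ.λ.λ.λ.1) (λ.0)
  →2  λ.λ.λ.1

Answer: normal form = λ.λ.λ.1  (in 2 steps)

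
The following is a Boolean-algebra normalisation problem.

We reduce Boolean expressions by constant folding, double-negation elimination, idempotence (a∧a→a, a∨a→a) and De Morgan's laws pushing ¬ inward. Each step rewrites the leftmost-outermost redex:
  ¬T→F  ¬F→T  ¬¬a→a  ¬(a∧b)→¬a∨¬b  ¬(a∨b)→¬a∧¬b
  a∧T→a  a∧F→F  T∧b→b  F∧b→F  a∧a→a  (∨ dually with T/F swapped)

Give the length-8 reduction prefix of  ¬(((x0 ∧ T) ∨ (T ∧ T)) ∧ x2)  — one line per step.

Answer: after 8 steps: (¬x0 ∧ F) ∨ ¬x2

Working:
  start: ¬(((x0 ∧ T) ∨ (T ∧ T)) ∧ x2)
  [1] ¬((x0 ∧ T) ∨ (T ∧ T)) ∨ ¬x2
  [2] (¬(x0 ∧ T) ∧ ¬(T ∧ T)) ∨ ¬x2
  [3] ((¬x0 ∨ ¬T) ∧ ¬(T ∧ T)) ∨ ¬x2
  [4] ((¬x0 ∨ F) ∧ ¬(T ∧ T)) ∨ ¬x2
  [5] (¬x0 ∧ ¬(T ∧ T)) ∨ ¬x2
  [6] (¬x0 ∧ (¬T ∨ ¬T)) ∨ ¬x2
  [7] (¬x0 ∧ ¬T) ∨ ¬x2
  [8] (¬x0 ∧ F) ∨ ¬x2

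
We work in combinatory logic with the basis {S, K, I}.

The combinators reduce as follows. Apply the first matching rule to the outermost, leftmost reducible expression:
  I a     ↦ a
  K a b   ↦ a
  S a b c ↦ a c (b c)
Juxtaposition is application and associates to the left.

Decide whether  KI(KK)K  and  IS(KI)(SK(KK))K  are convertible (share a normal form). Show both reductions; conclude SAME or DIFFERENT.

Answer: SAME — A ⇓ K, B ⇓ K

Reduction:
Term A:
  start: KI(KK)K
  →1  IK
  →2  K

Term B:
  start: IS(KI)(SK(KK))K
  →1  S(KI)(SK(KK))K
  →2  KIK(SK(KK)K)
  →3  I(SK(KK)K)
  →4  SK(KK)K
  →5  KK(KKK)
  →6  K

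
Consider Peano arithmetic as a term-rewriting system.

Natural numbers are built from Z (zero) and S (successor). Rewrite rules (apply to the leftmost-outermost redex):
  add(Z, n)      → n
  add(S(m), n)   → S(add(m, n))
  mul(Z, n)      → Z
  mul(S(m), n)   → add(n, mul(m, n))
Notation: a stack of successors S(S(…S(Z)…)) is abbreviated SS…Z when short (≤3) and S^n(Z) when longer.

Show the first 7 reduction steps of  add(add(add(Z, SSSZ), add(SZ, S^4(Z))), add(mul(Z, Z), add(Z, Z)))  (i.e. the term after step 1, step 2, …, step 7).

  start: add(add(add(Z, SSSZ), add(SZ, S^4(Z))), add(mul(Z, Z), add(Z, Z)))
  step 1: add(add(SSSZ, add(SZ, S^4(Z))), add(mul(Z, Z), add(Z, Z)))
  step 2: add(S(add(SSZ, add(SZ, S^4(Z)))), add(mul(Z, Z), add(Z, Z)))
  step 3: S(add(add(SSZ, add(SZ, S^4(Z))), add(mul(Z, Z), add(Z, Z))))
  step 4: S(add(S(add(SZ, add(SZ, S^4(Z)))), add(mul(Z, Z), add(Z, Z))))
  step 5: S(S(add(add(SZ, add(SZ, S^4(Z))), add(mul(Z, Z), add(Z, Z)))))
  step 6: S(S(add(S(add(Z, add(SZ, S^4(Z)))), add(mul(Z, Z), add(Z, Z)))))
  step 7: S(S(S(add(add(Z, add(SZ, S^4(Z))), add(mul(Z, Z), add(Z, Z))))))

Answer: after 7 steps: S(S(S(add(add(Z, add(SZ, S^4(Z))), add(mul(Z, Z), add(Z, Z))))))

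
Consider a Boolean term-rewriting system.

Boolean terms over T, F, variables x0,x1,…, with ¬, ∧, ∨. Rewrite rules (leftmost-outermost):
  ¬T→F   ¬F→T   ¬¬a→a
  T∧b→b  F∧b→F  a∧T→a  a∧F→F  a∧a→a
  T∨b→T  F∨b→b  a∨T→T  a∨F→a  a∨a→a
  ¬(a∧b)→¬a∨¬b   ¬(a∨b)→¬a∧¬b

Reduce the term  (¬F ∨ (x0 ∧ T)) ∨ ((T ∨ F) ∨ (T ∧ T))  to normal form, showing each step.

  start: (¬F ∨ (x0 ∧ T)) ∨ ((T ∨ F) ∨ (T ∧ T))
  →1  (T ∨ (x0 ∧ T)) ∨ ((T ∨ F) ∨ (T ∧ T))
  →2  T ∨ ((T ∨ F) ∨ (T ∧ T))
  →3  T

Answer: normal form = T  (in 3 steps)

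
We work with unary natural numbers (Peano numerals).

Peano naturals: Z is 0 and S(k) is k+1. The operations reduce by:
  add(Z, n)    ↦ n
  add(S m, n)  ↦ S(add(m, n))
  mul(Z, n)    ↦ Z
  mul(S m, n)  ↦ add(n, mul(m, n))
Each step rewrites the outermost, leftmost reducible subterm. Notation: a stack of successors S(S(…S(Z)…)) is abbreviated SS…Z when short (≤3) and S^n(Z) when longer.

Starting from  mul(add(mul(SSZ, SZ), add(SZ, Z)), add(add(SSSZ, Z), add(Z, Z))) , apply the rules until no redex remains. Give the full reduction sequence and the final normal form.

  start: mul(add(mul(SSZ, SZ), add(SZ, Z)), add(add(SSSZ, Z), add(Z, Z)))
  →1  mul(add(add(SZ, mul(SZ, SZ)), add(SZ, Z)), add(add(SSSZ, Z), add(Z, Z)))
  →2  mul(add(S(add(Z, mul(SZ, SZ))), add(SZ, Z)), add(add(SSSZ, Z), add(Z, Z)))
  →3  mul(S(add(add(Z, mul(SZ, SZ)), add(SZ, Z))), add(add(SSSZ, Z), add(Z, Z)))
  →4  add(add(add(SSSZ, Z), add(Z, Z)), mul(add(add(Z, mul(SZ, SZ)), add(SZ, Z)), add(add(SSSZ, Z), add(Z, Z))))
  →5  add(add(S(add(SSZ, Z)), add(Z, Z)), mul(add(add(Z, mul(SZ, SZ)), add(SZ, Z)), add(add(SSSZ, Z), add(Z, Z))))
  →6  add(S(add(add(SSZ, Z), add(Z, Z))), mul(add(add(Z, mul(SZ, SZ)), add(SZ, Z)), add(add(SSSZ, Z), add(Z, Z))))
  →7  S(add(add(add(SSZ, Z), add(Z, Z)), mul(add(add(Z, mul(SZ, SZ)), add(SZ, Z)), add(add(SSSZ, Z), add(Z, Z)))))
  →8  S(add(add(S(add(SZ, Z)), add(Z, Z)), mul(add(add(Z, mul(SZ, SZ)), add(SZ, Z)), add(add(SSSZ, Z), add(Z, Z)))))
  →9  S(add(S(add(add(SZ, Z), add(Z, Z))), mul(add(add(Z, mul(SZ, SZ)), add(SZ, Z)), add(add(SSSZ, Z), add(Z, Z)))))
  →10  S(S(add(add(add(SZ, Z), add(Z, Z)), mul(add(add(Z, mul(SZ, SZ)), add(SZ, Z)), add(add(SSSZ, Z), add(Z, Z))))))
  →11  S(S(add(add(S(add(Z, Z)), add(Z, Z)), mul(add(add(Z, mul(SZ, SZ)), add(SZ, Z)), add(add(SSSZ, Z), add(Z, Z))))))
  →12  S(S(add(S(add(add(Z, Z), add(Z, Z))), mul(add(add(Z, mul(SZ, SZ)), add(SZ, Z)), add(add(SSSZ, Z), add(Z, Z))))))
  →13  S(S(S(add(add(add(Z, Z), add(Z, Z)), mul(add(add(Z, mul(SZ, SZ)), add(SZ, Z)), add(add(SSSZ, Z), add(Z, Z)))))))
  →14  S(S(S(add(add(Z, add(Z, Z)), mul(add(add(Z, mul(SZ, SZ)), add(SZ, Z)), add(add(SSSZ, Z), add(Z, Z)))))))
  →15  S(S(S(add(add(Z, Z), mul(add(add(Z, mul(SZ, SZ)), add(SZ, Z)), add(add(SSSZ, Z), add(Z, Z)))))))
  →16  S(S(S(add(Z, mul(add(add(Z, mul(SZ, SZ)), add(SZ, Z)), add(add(SSSZ, Z), add(Z, Z)))))))
  →17  S(S(S(mul(add(add(Z, mul(SZ, SZ)), add(SZ, Z)), add(add(SSSZ, Z), add(Z, Z))))))
  →18  S(S(S(mul(add(mul(SZ, SZ), add(SZ, Z)), add(add(SSSZ, Z), add(Z, Z))))))
  →19  S(S(S(mul(add(add(SZ, mul(Z, SZ)), add(SZ, Z)), add(add(SSSZ, Z), add(Z, Z))))))
  →20  S(S(S(mul(add(S(add(Z, mul(Z, SZ))), add(SZ, Z)), add(add(SSSZ, Z), add(Z, Z))))))
  →21  S(S(S(mul(S(add(add(Z, mul(Z, SZ)), add(SZ, Z))), add(add(SSSZ, Z), add(Z, Z))))))
  →22  S(S(S(add(add(add(SSSZ, Z), add(Z, Z)), mul(add(add(Z, mul(Z, SZ)), add(SZ, Z)), add(add(SSSZ, Z), add(Z, Z)))))))
  →23  S(S(S(add(add(S(add(SSZ, Z)), add(Z, Z)), mul(add(add(Z, mul(Z, SZ)), add(SZ, Z)), add(add(SSSZ, Z), add(Z, Z)))))))
  →24  S(S(S(add(S(add(add(SSZ, Z), add(Z, Z))), mul(add(add(Z, mul(Z, SZ)), add(SZ, Z)), add(add(SSSZ, Z), add(Z, Z)))))))
  →25  S(S(S(S(add(add(add(SSZ, Z), add(Z, Z)), mul(add(add(Z, mul(Z, SZ)), add(SZ, Z)), add(add(SSSZ, Z), add(Z, Z))))))))
  →26  S(S(S(S(add(add(S(add(SZ, Z)), add(Z, Z)), mul(add(add(Z, mul(Z, SZ)), add(SZ, Z)), add(add(SSSZ, Z), add(Z, Z))))))))
  →27  S(S(S(S(add(S(add(add(SZ, Z), add(Z, Z))), mul(add(add(Z, mul(Z, SZ)), add(SZ, Z)), add(add(SSSZ, Z), add(Z, Z))))))))
  →28  S(S(S(S(S(add(add(add(SZ, Z), add(Z, Z)), mul(add(add(Z, mul(Z, SZ)), add(SZ, Z)), add(add(SSSZ, Z), add(Z, Z)))))))))
  →29  S(S(S(S(S(add(add(S(add(Z, Z)), add(Z, Z)), mul(add(add(Z, mul(Z, SZ)), add(SZ, Z)), add(add(SSSZ, Z), add(Z, Z)))))))))
  →30  S(S(S(S(S(add(S(add(add(Z, Z), add(Z, Z))), mul(add(add(Z, mul(Z, SZ)), add(SZ, Z)), add(add(SSSZ, Z), add(Z, Z)))))))))
  →31  S(S(S(S(S(S(add(add(add(Z, Z), add(Z, Z)), mul(add(add(Z, mul(Z, SZ)), add(SZ, Z)), add(add(SSSZ, Z), add(Z, Z))))))))))
  →32  S(S(S(S(S(S(add(add(Z, add(Z, Z)), mul(add(add(Z, mul(Z, SZ)), add(SZ, Z)), add(add(SSSZ, Z), add(Z, Z))))))))))
  →33  S(S(S(S(S(S(add(add(Z, Z), mul(add(add(Z, mul(Z, SZ)), add(SZ, Z)), add(add(SSSZ, Z), add(Z, Z))))))))))
  →34  S(S(S(S(S(S(add(Z, mul(add(add(Z, mul(Z, SZ)), add(SZ, Z)), add(add(SSSZ, Z), add(Z, Z))))))))))
  →35  S(S(S(S(S(S(mul(add(add(Z, mul(Z, SZ)), add(SZ, Z)), add(add(SSSZ, Z), add(Z, Z)))))))))
  →36  S(S(S(S(S(S(mul(add(mul(Z, SZ), add(SZ, Z)), add(add(SSSZ, Z), add(Z, Z)))))))))
  →37  S(S(S(S(S(S(mul(add(Z, add(SZ, Z)), add(add(SSSZ, Z), add(Z, Z)))))))))
  →38  S(S(S(S(S(S(mul(add(SZ, Z), add(add(SSSZ, Z), add(Z, Z)))))))))
  →39  S(S(S(S(S(S(mul(S(add(Z, Z)), add(add(SSSZ, Z), add(Z, Z)))))))))
  →40  S(S(S(S(S(S(add(add(add(SSSZ, Z), add(Z, Z)), mul(add(Z, Z), add(add(SSSZ, Z), add(Z, Z))))))))))
  →41  S(S(S(S(S(S(add(add(S(add(SSZ, Z)), add(Z, Z)), mul(add(Z, Z), add(add(SSSZ, Z), add(Z, Z))))))))))
  →42  S(S(S(S(S(S(add(S(add(add(SSZ, Z), add(Z, Z))), mul(add(Z, Z), add(add(SSSZ, Z), add(Z, Z))))))))))
  →43  S(S(S(S(S(S(S(add(add(add(SSZ, Z), add(Z, Z)), mul(add(Z, Z), add(add(SSSZ, Z), add(Z, Z)))))))))))
  →44  S(S(S(S(S(S(S(add(add(S(add(SZ, Z)), add(Z, Z)), mul(add(Z, Z), add(add(SSSZ, Z), add(Z, Z)))))))))))
  →45  S(S(S(S(S(S(S(add(S(add(add(SZ, Z), add(Z, Z))), mul(add(Z, Z), add(add(SSSZ, Z), add(Z, Z)))))))))))
  →46  S(S(S(S(S(S(S(S(add(add(add(SZ, Z), add(Z, Z)), mul(add(Z, Z), add(add(SSSZ, Z), add(Z, Z))))))))))))
  →47  S(S(S(S(S(S(S(S(add(add(S(add(Z, Z)), add(Z, Z)), mul(add(Z, Z), add(add(SSSZ, Z), add(Z, Z))))))))))))
  →48  S(S(S(S(S(S(S(S(add(S(add(add(Z, Z), add(Z, Z))), mul(add(Z, Z), add(add(SSSZ, Z), add(Z, Z))))))))))))
  →49  S(S(S(S(S(S(S(S(S(add(add(add(Z, Z), add(Z, Z)), mul(add(Z, Z), add(add(SSSZ, Z), add(Z, Z)))))))))))))
  →50  S(S(S(S(S(S(S(S(S(add(add(Z, add(Z, Z)), mul(add(Z, Z), add(add(SSSZ, Z), add(Z, Z)))))))))))))
  →51  S(S(S(S(S(S(S(S(S(add(add(Z, Z), mul(add(Z, Z), add(add(SSSZ, Z), add(Z, Z)))))))))))))
  →52  S(S(S(S(S(S(S(S(S(add(Z, mul(add(Z, Z), add(add(SSSZ, Z), add(Z, Z)))))))))))))
  →53  S(S(S(S(S(S(S(S(S(mul(add(Z, Z), add(add(SSSZ, Z), add(Z, Z))))))))))))
  →54  S(S(S(S(S(S(S(S(S(mul(Z, add(add(SSSZ, Z), add(Z, Z))))))))))))
  →55  S^9(Z)

Answer: normal form = S^9(Z)  (in 55 steps)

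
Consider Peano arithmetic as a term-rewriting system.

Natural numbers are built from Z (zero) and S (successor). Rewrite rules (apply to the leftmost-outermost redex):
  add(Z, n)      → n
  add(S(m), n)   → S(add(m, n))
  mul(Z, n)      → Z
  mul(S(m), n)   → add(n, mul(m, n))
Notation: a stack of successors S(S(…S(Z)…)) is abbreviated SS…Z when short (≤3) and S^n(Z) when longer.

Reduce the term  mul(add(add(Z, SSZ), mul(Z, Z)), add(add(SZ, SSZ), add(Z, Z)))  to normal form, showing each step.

  start: mul(add(add(Z, SSZ), mul(Z, Z)), add(add(SZ, SSZ), add(Z, Z)))
  step 1: mul(add(SSZ, mul(Z, Z)), add(add(SZ, SSZ), add(Z, Z)))
  step 2: mul(S(add(SZ, mul(Z, Z))), add(add(SZ, SSZ), add(Z, Z)))
  step 3: add(add(add(SZ, SSZ), add(Z, Z)), mul(add(SZ, mul(Z, Z)), add(add(SZ, SSZ), add(Z, Z))))
  step 4: add(add(S(add(Z, SSZ)), add(Z, Z)), mul(add(SZ, mul(Z, Z)), add(add(SZ, SSZ), add(Z, Z))))
  step 5: add(S(add(add(Z, SSZ), add(Z, Z))), mul(add(SZ, mul(Z, Z)), add(add(SZ, SSZ), add(Z, Z))))
  step 6: S(add(add(add(Z, SSZ), add(Z, Z)), mul(add(SZ, mul(Z, Z)), add(add(SZ, SSZ), add(Z, Z)))))
  step 7: S(add(add(SSZ, add(Z, Z)), mul(add(SZ, mul(Z, Z)), add(add(SZ, SSZ), add(Z, Z)))))
  step 8: S(add(S(add(SZ, add(Z, Z))), mul(add(SZ, mul(Z, Z)), add(add(SZ, SSZ), add(Z, Z)))))
  step 9: S(S(add(add(SZ, add(Z, Z)), mul(add(SZ, mul(Z, Z)), add(add(SZ, SSZ), add(Z, Z))))))
  step 10: S(S(add(S(add(Z, add(Z, Z))), mul(add(SZ, mul(Z, Z)), add(add(SZ, SSZ), add(Z, Z))))))
  step 11: S(S(S(add(add(Z, add(Z, Z)), mul(add(SZ, mul(Z, Z)), add(add(SZ, SSZ), add(Z, Z)))))))
  step 12: S(S(S(add(add(Z, Z), mul(add(SZ, mul(Z, Z)), add(add(SZ, SSZ), add(Z, Z)))))))
  step 13: S(S(S(add(Z, mul(add(SZ, mul(Z, Z)), add(add(SZ, SSZ), add(Z, Z)))))))
  step 14: S(S(S(mul(add(SZ, mul(Z, Z)), add(add(SZ, SSZ), add(Z, Z))))))
  step 15: S(S(S(mul(S(add(Z, mul(Z, Z))), add(add(SZ, SSZ), add(Z, Z))))))
  step 16: S(S(S(add(add(add(SZ, SSZ), add(Z, Z)), mul(add(Z, mul(Z, Z)), add(add(SZ, SSZ), add(Z, Z)))))))
  step 17: S(S(S(add(add(S(add(Z, SSZ)), add(Z, Z)), mul(add(Z, mul(Z, Z)), add(add(SZ, SSZ), add(Z, Z)))))))
  step 18: S(S(S(add(S(add(add(Z, SSZ), add(Z, Z))), mul(add(Z, mul(Z, Z)), add(add(SZ, SSZ), add(Z, Z)))))))
  step 19: S(S(S(S(add(add(add(Z, SSZ), add(Z, Z)), mul(add(Z, mul(Z, Z)), add(add(SZ, SSZ), add(Z, Z))))))))
  step 20: S(S(S(S(add(add(SSZ, add(Z, Z)), mul(add(Z, mul(Z, Z)), add(add(SZ, SSZ), add(Z, Z))))))))
  step 21: S(S(S(S(add(S(add(SZ, add(Z, Z))), mul(add(Z, mul(Z, Z)), add(add(SZ, SSZ), add(Z, Z))))))))
  step 22: S(S(S(S(S(add(add(SZ, add(Z, Z)), mul(add(Z, mul(Z, Z)), add(add(SZ, SSZ), add(Z, Z)))))))))
  step 23: S(S(S(S(S(add(S(add(Z, add(Z, Z))), mul(add(Z, mul(Z, Z)), add(add(SZ, SSZ), add(Z, Z)))))))))
  step 24: S(S(S(S(S(S(add(add(Z, add(Z, Z)), mul(add(Z, mul(Z, Z)), add(add(SZ, SSZ), add(Z, Z))))))))))
  step 25: S(S(S(S(S(S(add(add(Z, Z), mul(add(Z, mul(Z, Z)), add(add(SZ, SSZ), add(Z, Z))))))))))
  step 26: S(S(S(S(S(S(add(Z, mul(add(Z, mul(Z, Z)), add(add(SZ, SSZ), add(Z, Z))))))))))
  step 27: S(S(S(S(S(S(mul(add(Z, mul(Z, Z)), add(add(SZ, SSZ), add(Z, Z)))))))))
  step 28: S(S(S(S(S(S(mul(mul(Z, Z), add(add(SZ, SSZ), add(Z, Z)))))))))
  step 29: S(S(S(S(S(S(mul(Z, add(add(SZ, SSZ), add(Z, Z)))))))))
  step 30: S^6(Z)

Answer: normal form = S^6(Z)  (in 30 steps)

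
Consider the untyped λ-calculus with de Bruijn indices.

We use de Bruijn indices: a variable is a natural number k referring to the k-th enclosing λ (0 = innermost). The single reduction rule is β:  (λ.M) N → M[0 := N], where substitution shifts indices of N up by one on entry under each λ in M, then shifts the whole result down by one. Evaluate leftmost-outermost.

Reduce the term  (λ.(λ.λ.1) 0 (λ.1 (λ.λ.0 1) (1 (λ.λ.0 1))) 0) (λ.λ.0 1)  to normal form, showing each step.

  start: (λ.(λ.λ.1) 0 (λ.1 (λ.λ.0 1) (1 (λ.λ.0 1))) 0) (λ.λ.0 1)
  [1] (λ.λ.1) (λ.λ.0 1) (λ.(λ.λ.0 1) (λ.λ.0 1) ((λ.λ.0 1) (λ.λ.0 1))) (λ.λ.0 1)
  [2] (λ.λ.λ.0 1) (λ.(λ.λ.0 1) (λ.λ.0 1) ((λ.λ.0 1) (λ.λ.0 1))) (λ.λ.0 1)
  [3] (λ.λ.0 1) (λ.λ.0 1)
  [4] λ.0 (λ.λ.0 1)

Answer: normal form = λ.0 (λ.λ.0 1)  (in 4 steps)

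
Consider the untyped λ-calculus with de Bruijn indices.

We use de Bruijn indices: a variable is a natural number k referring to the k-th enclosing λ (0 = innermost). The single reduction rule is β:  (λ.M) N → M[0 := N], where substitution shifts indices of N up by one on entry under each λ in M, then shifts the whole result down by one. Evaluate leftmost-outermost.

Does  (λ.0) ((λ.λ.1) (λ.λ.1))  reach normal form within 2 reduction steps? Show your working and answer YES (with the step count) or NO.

Answer: YES — reaches normal form λ.λ.λ.1 in 2 ≤ 2 steps

Derivation:
  start: (λ.0) ((λ.λ.1) (λ.λ.1))
  [1] (λ.λ.1) (λ.λ.1)
  [2] λ.λ.λ.1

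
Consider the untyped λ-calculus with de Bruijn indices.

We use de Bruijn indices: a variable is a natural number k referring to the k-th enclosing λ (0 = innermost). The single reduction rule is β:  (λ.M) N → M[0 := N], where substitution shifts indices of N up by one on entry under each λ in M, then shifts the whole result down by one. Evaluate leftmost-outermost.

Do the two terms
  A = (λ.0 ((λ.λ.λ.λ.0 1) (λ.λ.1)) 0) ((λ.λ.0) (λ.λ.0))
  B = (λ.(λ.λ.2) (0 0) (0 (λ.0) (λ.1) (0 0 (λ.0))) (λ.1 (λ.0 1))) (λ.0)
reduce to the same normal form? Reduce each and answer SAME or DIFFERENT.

Term A:
  start: (λ.0 ((λ.λ.λ.λ.0 1) (λ.λ.1)) 0) ((λ.λ.0) (λ.λ.0))
  step 1: (λ.λ.0) (λ.λ.0) ((λ.λ.λ.λ.0 1) (λ.λ.1)) ((λ.λ.0) (λ.λ.0))
  step 2: (λ.0) ((λ.λ.λ.λ.0 1) (λ.λ.1)) ((λ.λ.0) (λ.λ.0))
  step 3: (λ.λ.λ.λ.0 1) (λ.λ.1) ((λ.λ.0) (λ.λ.0))
  step 4: (λ.λ.λ.0 1) ((λ.λ.0) (λ.λ.0))
  step 5: λ.λ.0 1

Term B:
  start: (λ.(λ.λ.2) (0 0) (0 (λ.0) (λ.1) (0 0 (λ.0))) (λ.1 (λ.0 1))) (λ.0)
  step 1: (λ.λ.λ.0) ((λ.0) (λ.0)) ((λ.0) (λ.0) (λ.λ.0) ((λ.0) (λ.0) (λ.0))) (λ.(λ.0) (λ.0 1))
  step 2: (λ.λ.0) ((λ.0) (λ.0) (λ.λ.0) ((λ.0) (λ.0) (λ.0))) (λ.(λ.0) (λ.0 1))
  step 3: (λ.0) (λ.(λ.0) (λ.0 1))
  step 4: λ.(λ.0) (λ.0 1)
  step 5: λ.λ.0 1

Answer: SAME — A ⇓ λ.λ.0 1, B ⇓ λ.λ.0 1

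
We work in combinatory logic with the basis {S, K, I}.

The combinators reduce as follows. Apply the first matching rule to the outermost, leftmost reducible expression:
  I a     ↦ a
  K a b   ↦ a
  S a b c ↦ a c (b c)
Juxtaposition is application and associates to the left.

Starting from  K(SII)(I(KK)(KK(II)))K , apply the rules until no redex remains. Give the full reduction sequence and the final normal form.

Answer: normal form = KK  (in 4 steps)

Reduction:
  start: K(SII)(I(KK)(KK(II)))K
  [1] SIIK
  [2] IK(IK)
  [3] K(IK)
  [4] KK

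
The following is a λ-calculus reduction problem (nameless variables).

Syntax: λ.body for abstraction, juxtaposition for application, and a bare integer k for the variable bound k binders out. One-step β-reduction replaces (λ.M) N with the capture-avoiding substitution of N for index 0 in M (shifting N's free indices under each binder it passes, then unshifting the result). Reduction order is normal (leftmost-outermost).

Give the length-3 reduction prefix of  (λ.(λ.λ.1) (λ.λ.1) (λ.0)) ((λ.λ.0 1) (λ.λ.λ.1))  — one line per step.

  start: (λ.(λ.λ.1) (λ.λ.1) (λ.0)) ((λ.λ.0 1) (λ.λ.λ.1))
  [1] (λ.λ.1) (λ.λ.1) (λ.0)
  [2] (λ.λ.λ.1) (λ.0)
  [3] λ.λ.1

Answer: after 3 steps: λ.λ.1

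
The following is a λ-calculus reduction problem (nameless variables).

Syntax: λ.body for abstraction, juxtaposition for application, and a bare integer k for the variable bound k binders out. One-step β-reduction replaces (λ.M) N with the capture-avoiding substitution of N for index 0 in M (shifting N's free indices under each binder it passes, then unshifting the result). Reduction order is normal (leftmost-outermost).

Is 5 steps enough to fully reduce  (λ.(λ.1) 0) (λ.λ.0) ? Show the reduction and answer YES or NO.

  start: (λ.(λ.1) 0) (λ.λ.0)
  [1] (λ.λ.λ.0) (λ.λ.0)
  [2] λ.λ.0

Answer: YES — reaches normal form λ.λ.0 in 2 ≤ 5 steps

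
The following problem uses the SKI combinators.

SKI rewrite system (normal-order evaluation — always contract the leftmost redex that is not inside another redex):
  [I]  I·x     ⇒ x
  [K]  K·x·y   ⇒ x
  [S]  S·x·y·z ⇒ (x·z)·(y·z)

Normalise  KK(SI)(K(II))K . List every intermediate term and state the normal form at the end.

  start: KK(SI)(K(II))K
  [1] K(K(II))K
  [2] K(II)
  [3] KI

Answer: normal form = KI  (in 3 steps)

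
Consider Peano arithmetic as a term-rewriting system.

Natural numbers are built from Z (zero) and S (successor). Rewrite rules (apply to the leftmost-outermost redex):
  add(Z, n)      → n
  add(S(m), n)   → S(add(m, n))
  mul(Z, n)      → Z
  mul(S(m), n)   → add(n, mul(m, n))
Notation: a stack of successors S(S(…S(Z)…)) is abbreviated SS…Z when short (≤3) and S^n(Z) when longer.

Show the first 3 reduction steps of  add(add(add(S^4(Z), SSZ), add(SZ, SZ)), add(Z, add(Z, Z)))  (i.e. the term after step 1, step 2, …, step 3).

Answer: after 3 steps: S(add(add(add(SSSZ, SSZ), add(SZ, SZ)), add(Z, add(Z, Z))))

Working:
  start: add(add(add(S^4(Z), SSZ), add(SZ, SZ)), add(Z, add(Z, Z)))
  step 1: add(add(S(add(SSSZ, SSZ)), add(SZ, SZ)), add(Z, add(Z, Z)))
  step 2: add(S(add(add(SSSZ, SSZ), add(SZ, SZ))), add(Z, add(Z, Z)))
  step 3: S(add(add(add(SSSZ, SSZ), add(SZ, SZ)), add(Z, add(Z, Z))))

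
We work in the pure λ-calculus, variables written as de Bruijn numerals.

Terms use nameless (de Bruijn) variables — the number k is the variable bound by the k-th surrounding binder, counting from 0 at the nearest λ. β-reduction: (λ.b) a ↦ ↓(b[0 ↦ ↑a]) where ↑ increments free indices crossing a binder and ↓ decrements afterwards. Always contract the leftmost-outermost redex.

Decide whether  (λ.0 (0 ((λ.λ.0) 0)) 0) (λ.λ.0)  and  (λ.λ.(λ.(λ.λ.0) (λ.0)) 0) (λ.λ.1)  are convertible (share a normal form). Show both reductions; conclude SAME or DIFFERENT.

Term A:
  start: (λ.0 (0 ((λ.λ.0) 0)) 0) (λ.λ.0)
  step 1: (λ.λ.0) ((λ.λ.0) ((λ.λ.0) (λ.λ.0))) (λ.λ.0)
  step 2: (λ.0) (λ.λ.0)
  step 3: λ.λ.0

Term B:
  start: (λ.λ.(λ.(λ.λ.0) (λ.0)) 0) (λ.λ.1)
  step 1: λ.(λ.(λ.λ.0) (λ.0)) 0
  step 2: λ.(λ.λ.0) (λ.0)
  step 3: λ.λ.0

Answer: SAME — A ⇓ λ.λ.0, B ⇓ λ.λ.0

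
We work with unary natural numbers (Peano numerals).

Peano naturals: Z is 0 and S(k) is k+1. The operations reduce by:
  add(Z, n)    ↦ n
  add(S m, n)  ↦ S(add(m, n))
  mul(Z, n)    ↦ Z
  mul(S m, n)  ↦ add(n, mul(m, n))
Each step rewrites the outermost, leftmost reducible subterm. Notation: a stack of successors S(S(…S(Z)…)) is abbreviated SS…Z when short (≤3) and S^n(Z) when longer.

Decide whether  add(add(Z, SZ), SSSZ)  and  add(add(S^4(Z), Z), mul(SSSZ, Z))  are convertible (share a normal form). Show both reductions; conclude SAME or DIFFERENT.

Term A:
  start: add(add(Z, SZ), SSSZ)
  step 1: add(SZ, SSSZ)
  step 2: S(add(Z, SSSZ))
  step 3: S^4(Z)

Term B:
  start: add(add(S^4(Z), Z), mul(SSSZ, Z))
  step 1: add(S(add(SSSZ, Z)), mul(SSSZ, Z))
  step 2: S(add(add(SSSZ, Z), mul(SSSZ, Z)))
  step 3: S(add(S(add(SSZ, Z)), mul(SSSZ, Z)))
  step 4: S(S(add(add(SSZ, Z), mul(SSSZ, Z))))
  step 5: S(S(add(S(add(SZ, Z)), mul(SSSZ, Z))))
  step 6: S(S(S(add(add(SZ, Z), mul(SSSZ, Z)))))
  step 7: S(S(S(add(S(add(Z, Z)), mul(SSSZ, Z)))))
  step 8: S(S(S(S(add(add(Z, Z), mul(SSSZ, Z))))))
  step 9: S(S(S(S(add(Z, mul(SSSZ, Z))))))
  step 10: S(S(S(S(mul(SSSZ, Z)))))
  step 11: S(S(S(S(add(Z, mul(SSZ, Z))))))
  step 12: S(S(S(S(mul(SSZ, Z)))))
  step 13: S(S(S(S(add(Z, mul(SZ, Z))))))
  step 14: S(S(S(S(mul(SZ, Z)))))
  step 15: S(S(S(S(add(Z, mul(Z, Z))))))
  step 16: S(S(S(S(mul(Z, Z)))))
  step 17: S^4(Z)

Answer: SAME — A ⇓ S^4(Z), B ⇓ S^4(Z)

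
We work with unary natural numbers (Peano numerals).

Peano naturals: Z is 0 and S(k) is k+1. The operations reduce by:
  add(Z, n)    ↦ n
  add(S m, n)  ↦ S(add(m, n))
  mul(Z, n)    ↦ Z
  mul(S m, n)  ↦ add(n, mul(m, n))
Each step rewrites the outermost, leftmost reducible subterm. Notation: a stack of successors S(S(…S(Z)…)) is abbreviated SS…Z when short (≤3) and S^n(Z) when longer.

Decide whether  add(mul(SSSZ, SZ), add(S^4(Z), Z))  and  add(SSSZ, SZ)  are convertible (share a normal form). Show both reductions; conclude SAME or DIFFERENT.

Term A:
  start: add(mul(SSSZ, SZ), add(S^4(Z), Z))
  →1  add(add(SZ, mul(SSZ, SZ)), add(S^4(Z), Z))
  →2  add(S(add(Z, mul(SSZ, SZ))), add(S^4(Z), Z))
  →3  S(add(add(Z, mul(SSZ, SZ)), add(S^4(Z), Z)))
  →4  S(add(mul(SSZ, SZ), add(S^4(Z), Z)))
  →5  S(add(add(SZ, mul(SZ, SZ)), add(S^4(Z), Z)))
  →6  S(add(S(add(Z, mul(SZ, SZ))), add(S^4(Z), Z)))
  →7  S(S(add(add(Z, mul(SZ, SZ)), add(S^4(Z), Z))))
  →8  S(S(add(mul(SZ, SZ), add(S^4(Z), Z))))
  →9  S(S(add(add(SZ, mul(Z, SZ)), add(S^4(Z), Z))))
  →10  S(S(add(S(add(Z, mul(Z, SZ))), add(S^4(Z), Z))))
  →11  S(S(S(add(add(Z, mul(Z, SZ)), add(S^4(Z), Z)))))
  →12  S(S(S(add(mul(Z, SZ), add(S^4(Z), Z)))))
  →13  S(S(S(add(Z, add(S^4(Z), Z)))))
  →14  S(S(S(add(S^4(Z), Z))))
  →15  S(S(S(S(add(SSSZ, Z)))))
  →16  S(S(S(S(S(add(SSZ, Z))))))
  →17  S(S(S(S(S(S(add(SZ, Z)))))))
  →18  S(S(S(S(S(S(S(add(Z, Z))))))))
  →19  S^7(Z)

Term B:
  start: add(SSSZ, SZ)
  →1  S(add(SSZ, SZ))
  →2  S(S(add(SZ, SZ)))
  →3  S(S(S(add(Z, SZ))))
  →4  S^4(Z)

Answer: DIFFERENT — A ⇓ S^7(Z), B ⇓ S^4(Z)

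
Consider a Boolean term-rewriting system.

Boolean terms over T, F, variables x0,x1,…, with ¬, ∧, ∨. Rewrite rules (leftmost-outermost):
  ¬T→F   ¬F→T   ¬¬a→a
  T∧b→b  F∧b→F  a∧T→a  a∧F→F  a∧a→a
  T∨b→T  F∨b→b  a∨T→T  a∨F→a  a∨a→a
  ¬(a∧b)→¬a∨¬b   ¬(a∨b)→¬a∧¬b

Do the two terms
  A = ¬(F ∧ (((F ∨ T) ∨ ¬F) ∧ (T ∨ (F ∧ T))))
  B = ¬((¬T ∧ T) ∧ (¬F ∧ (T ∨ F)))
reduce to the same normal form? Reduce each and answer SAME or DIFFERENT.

Term A:
  start: ¬(F ∧ (((F ∨ T) ∨ ¬F) ∧ (T ∨ (F ∧ T))))
  [1] ¬F ∨ ¬(((F ∨ T) ∨ ¬F) ∧ (T ∨ (F ∧ T)))
  [2] T ∨ ¬(((F ∨ T) ∨ ¬F) ∧ (T ∨ (F ∧ T)))
  [3] T

Term B:
  start: ¬((¬T ∧ T) ∧ (¬F ∧ (T ∨ F)))
  [1] ¬(¬T ∧ T) ∨ ¬(¬F ∧ (T ∨ F))
  [2] (¬¬T ∨ ¬T) ∨ ¬(¬F ∧ (T ∨ F))
  [3] (T ∨ ¬T) ∨ ¬(¬F ∧ (T ∨ F))
  [4] T ∨ ¬(¬F ∧ (T ∨ F))
  [5] T

Answer: SAME — A ⇓ T, B ⇓ T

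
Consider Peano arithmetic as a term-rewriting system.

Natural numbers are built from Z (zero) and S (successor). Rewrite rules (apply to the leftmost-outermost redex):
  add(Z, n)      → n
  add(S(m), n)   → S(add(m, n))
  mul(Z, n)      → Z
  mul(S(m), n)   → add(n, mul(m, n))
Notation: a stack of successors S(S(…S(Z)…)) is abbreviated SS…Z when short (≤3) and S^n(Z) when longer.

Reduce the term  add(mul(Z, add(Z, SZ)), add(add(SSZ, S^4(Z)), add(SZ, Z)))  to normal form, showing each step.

  start: add(mul(Z, add(Z, SZ)), add(add(SSZ, S^4(Z)), add(SZ, Z)))
  →1  add(Z, add(add(SSZ, S^4(Z)), add(SZ, Z)))
  →2  add(add(SSZ, S^4(Z)), add(SZ, Z))
  →3  add(S(add(SZ, S^4(Z))), add(SZ, Z))
  →4  S(add(add(SZ, S^4(Z)), add(SZ, Z)))
  →5  S(add(S(add(Z, S^4(Z))), add(SZ, Z)))
  →6  S(S(add(add(Z, S^4(Z)), add(SZ, Z))))
  →7  S(S(add(S^4(Z), add(SZ, Z))))
  →8  S(S(S(add(SSSZ, add(SZ, Z)))))
  →9  S(S(S(S(add(SSZ, add(SZ, Z))))))
  →10  S(S(S(S(S(add(SZ, add(SZ, Z)))))))
  →11  S(S(S(S(S(S(add(Z, add(SZ, Z))))))))
  →12  S(S(S(S(S(S(add(SZ, Z)))))))
  →13  S(S(S(S(S(S(S(add(Z, Z))))))))
  →14  S^7(Z)

Answer: normal form = S^7(Z)  (in 14 steps)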